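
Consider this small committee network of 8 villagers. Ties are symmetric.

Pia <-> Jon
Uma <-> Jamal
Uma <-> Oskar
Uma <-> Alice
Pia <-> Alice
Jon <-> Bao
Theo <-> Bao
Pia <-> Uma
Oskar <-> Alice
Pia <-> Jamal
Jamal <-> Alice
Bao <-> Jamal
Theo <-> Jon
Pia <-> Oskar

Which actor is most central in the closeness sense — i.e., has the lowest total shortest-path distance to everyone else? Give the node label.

Farness (sum of distances to all others) for each node — Alice:11, Bao:12, Jamal:10, Jon:11, Oskar:13, Pia:9, Theo:15, Uma:11.
The smallest farness is 9, for Pia, so Pia has the highest closeness.

Pia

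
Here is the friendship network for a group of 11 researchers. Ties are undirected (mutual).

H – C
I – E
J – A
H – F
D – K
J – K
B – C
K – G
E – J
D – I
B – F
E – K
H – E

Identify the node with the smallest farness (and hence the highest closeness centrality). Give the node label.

Farness (sum of distances to all others) for each node — A:30, B:34, C:27, D:27, E:17, F:27, G:29, H:20, I:24, J:21, K:20.
The smallest farness is 17, for E, so E has the highest closeness.

E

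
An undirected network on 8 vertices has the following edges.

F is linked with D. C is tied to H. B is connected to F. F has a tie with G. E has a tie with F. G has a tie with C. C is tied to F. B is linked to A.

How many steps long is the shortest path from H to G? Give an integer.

One shortest route is H – C – G, which uses 2 edges, and H and G are not directly tied, so nothing shorter exists. So d(H,G) = 2.

2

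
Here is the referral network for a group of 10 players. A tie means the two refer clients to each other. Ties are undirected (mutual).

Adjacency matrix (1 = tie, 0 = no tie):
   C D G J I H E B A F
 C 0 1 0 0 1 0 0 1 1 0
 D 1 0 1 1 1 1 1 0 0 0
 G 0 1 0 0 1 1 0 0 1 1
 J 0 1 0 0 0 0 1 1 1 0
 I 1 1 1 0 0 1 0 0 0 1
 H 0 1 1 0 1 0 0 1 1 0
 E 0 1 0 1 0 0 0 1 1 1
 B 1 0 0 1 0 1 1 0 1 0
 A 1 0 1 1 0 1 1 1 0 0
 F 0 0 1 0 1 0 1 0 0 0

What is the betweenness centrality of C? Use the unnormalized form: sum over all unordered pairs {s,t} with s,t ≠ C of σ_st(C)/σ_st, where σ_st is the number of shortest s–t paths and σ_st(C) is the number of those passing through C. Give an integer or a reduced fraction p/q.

Pairs whose geodesics pass through C — D–B: 1/4; D–A: 1/5; I–B: 1/2; I–A: 1/3.
All other pairs contribute 0.
Summing the contributions gives betweenness(C) = 77/60.

77/60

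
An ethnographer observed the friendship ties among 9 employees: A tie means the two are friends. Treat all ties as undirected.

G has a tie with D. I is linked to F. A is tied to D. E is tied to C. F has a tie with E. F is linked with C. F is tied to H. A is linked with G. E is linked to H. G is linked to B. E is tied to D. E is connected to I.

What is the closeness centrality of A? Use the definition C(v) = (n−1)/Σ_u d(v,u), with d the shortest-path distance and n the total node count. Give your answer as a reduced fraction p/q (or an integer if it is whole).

Distances from A: B:2, C:3, D:1, E:2, F:3, G:1, H:3, I:3. Sum = 18.
n = 9, so closeness = 8/18 = 4/9.

4/9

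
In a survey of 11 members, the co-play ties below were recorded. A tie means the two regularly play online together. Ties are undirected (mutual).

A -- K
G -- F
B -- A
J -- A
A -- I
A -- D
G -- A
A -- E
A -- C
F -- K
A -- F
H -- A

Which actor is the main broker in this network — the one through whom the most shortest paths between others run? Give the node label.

A

Unnormalized betweenness of each node: A:85/2, B:0, C:0, D:0, E:0, F:1/2, G:0, H:0, I:0, J:0, K:0.
A has the largest value, 85/2, making it the main broker — the node through which the most shortest paths run.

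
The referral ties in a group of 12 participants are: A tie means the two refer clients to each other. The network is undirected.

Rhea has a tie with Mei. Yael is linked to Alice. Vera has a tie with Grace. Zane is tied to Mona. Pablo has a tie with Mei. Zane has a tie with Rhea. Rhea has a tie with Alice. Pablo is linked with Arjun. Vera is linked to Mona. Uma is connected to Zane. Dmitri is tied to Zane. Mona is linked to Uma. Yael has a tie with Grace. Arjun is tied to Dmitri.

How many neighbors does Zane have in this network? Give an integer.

4

Zane is directly tied to Dmitri, Mona, Rhea, and Uma. That is 4 neighbors, so the degree of Zane is 4.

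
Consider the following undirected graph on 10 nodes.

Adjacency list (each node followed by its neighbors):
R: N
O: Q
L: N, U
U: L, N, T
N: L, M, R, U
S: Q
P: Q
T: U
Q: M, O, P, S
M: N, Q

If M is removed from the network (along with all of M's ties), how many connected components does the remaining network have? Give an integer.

2

Without M, the remaining ties split the others into: {O, P, Q, S}; {L, N, R, T, U}.
That's 2 separate components.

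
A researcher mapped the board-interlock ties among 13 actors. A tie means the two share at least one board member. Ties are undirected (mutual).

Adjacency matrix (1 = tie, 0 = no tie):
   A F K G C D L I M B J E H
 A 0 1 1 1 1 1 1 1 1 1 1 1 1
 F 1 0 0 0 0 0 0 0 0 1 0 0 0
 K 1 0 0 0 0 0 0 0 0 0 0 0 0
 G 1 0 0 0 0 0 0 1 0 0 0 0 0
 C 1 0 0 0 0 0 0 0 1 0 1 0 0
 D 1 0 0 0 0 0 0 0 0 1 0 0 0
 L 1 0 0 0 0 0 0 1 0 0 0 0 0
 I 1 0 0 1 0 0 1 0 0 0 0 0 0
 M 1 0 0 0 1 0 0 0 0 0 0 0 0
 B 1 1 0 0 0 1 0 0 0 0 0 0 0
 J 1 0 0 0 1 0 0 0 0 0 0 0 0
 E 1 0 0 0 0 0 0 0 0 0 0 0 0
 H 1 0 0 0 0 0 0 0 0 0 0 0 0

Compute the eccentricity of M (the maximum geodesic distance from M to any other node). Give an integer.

2

Distances from M: A:1, B:2, C:1, D:2, E:2, F:2, G:2, H:2, I:2, J:2, K:2, L:2.
The largest is 2 (to F, K, G, D, L, I, B, J, E, and H), so the eccentricity of M is 2.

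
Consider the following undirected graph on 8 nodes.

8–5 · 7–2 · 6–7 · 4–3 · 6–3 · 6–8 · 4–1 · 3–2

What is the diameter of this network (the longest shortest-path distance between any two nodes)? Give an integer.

Eccentricity of each node (its greatest distance to any other): 1:5, 2:4, 3:3, 4:4, 5:5, 6:3, 7:4, 8:4.
The maximum eccentricity is 5, realized for instance by the pair 1–5 via 1 – 4 – 3 – 6 – 8 – 5. So the diameter is 5.

5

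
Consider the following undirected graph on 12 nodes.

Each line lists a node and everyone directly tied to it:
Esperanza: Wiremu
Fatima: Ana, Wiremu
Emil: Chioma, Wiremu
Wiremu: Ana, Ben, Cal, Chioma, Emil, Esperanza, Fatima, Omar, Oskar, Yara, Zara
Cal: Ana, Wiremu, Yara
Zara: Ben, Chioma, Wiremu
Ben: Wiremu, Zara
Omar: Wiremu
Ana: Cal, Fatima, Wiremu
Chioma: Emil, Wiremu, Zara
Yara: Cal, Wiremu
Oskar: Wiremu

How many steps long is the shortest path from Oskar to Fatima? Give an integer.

One shortest route is Oskar – Wiremu – Fatima, which uses 2 edges, and Oskar and Fatima are not directly tied, so nothing shorter exists. So d(Oskar,Fatima) = 2.

2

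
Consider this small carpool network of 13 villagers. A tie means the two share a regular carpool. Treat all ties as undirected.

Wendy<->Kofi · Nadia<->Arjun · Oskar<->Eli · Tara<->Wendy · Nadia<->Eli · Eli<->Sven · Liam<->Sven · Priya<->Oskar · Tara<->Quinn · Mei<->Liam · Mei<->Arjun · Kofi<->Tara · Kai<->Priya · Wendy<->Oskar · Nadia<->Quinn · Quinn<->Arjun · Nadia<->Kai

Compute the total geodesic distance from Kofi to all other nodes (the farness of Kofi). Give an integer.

Distances from Kofi: Arjun:3, Eli:3, Kai:4, Liam:5, Mei:4, Nadia:3, Oskar:2, Priya:3, Quinn:2, Sven:4, Tara:1, Wendy:1.
Sum = 3 + 3 + 4 + 5 + 4 + 3 + 2 + 3 + 2 + 4 + 1 + 1 = 35.

35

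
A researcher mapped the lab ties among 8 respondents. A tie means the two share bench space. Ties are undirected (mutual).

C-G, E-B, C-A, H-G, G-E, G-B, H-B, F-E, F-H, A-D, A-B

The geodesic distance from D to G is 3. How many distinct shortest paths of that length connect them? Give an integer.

2

The shortest distance is 3. The length-3 paths are: D–A–C–G; D–A–B–G.
That gives 2 distinct shortest paths.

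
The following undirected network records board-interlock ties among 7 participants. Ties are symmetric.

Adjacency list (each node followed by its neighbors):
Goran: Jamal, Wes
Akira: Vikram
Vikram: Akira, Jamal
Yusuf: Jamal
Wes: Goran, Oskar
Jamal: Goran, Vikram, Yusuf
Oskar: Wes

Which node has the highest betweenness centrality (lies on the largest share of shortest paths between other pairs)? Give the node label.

Unnormalized betweenness of each node: Akira:0, Goran:8, Jamal:11, Oskar:0, Vikram:5, Wes:5, Yusuf:0.
Jamal has the largest value, 11, making it the main broker — the node through which the most shortest paths run.

Jamal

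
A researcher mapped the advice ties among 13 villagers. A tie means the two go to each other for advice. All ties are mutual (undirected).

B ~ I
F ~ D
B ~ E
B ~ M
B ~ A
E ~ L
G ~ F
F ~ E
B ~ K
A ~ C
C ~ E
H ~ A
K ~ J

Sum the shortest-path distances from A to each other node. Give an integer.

Distances from A: B:1, C:1, D:4, E:2, F:3, G:4, H:1, I:2, J:3, K:2, L:3, M:2.
Sum = 1 + 1 + 4 + 2 + 3 + 4 + 1 + 2 + 3 + 2 + 3 + 2 = 28.

28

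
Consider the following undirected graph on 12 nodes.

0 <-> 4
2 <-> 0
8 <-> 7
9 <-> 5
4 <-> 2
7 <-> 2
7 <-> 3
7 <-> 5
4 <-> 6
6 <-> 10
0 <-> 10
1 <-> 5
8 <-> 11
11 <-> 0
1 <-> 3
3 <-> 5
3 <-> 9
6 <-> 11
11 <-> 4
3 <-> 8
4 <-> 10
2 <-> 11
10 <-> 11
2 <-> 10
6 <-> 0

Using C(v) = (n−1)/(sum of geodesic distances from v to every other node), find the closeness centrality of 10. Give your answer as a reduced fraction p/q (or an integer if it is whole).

Distances from 10: 0:1, 1:4, 2:1, 3:3, 4:1, 5:3, 6:1, 7:2, 8:2, 9:4, 11:1. Sum = 23.
n = 12, so closeness = 11/23.

11/23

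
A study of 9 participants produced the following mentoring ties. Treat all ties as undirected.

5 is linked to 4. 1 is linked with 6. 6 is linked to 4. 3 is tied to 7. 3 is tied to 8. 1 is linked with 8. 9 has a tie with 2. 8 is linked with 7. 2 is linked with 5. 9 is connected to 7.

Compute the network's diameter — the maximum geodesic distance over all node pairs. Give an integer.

Eccentricity of each node (its greatest distance to any other): 1:4, 2:4, 3:4, 4:4, 5:4, 6:4, 7:4, 8:4, 9:4.
The maximum eccentricity is 4, realized for instance by the pair 8–5 via 8 – 7 – 9 – 2 – 5. So the diameter is 4.

4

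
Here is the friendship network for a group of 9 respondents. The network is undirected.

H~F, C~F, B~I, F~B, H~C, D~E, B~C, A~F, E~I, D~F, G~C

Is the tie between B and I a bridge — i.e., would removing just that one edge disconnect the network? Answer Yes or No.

No

Even without that edge, B still reaches I via B – F – D – E – I, so the network stays connected. Not a bridge.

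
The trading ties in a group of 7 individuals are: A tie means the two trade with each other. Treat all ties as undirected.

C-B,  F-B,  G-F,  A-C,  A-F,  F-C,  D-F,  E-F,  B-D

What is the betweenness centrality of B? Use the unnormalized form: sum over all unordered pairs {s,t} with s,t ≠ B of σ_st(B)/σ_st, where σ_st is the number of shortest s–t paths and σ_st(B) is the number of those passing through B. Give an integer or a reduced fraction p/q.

1/2

Pairs whose geodesics pass through B — D–C: 1/2.
All other pairs contribute 0.
Summing the contributions gives betweenness(B) = 1/2.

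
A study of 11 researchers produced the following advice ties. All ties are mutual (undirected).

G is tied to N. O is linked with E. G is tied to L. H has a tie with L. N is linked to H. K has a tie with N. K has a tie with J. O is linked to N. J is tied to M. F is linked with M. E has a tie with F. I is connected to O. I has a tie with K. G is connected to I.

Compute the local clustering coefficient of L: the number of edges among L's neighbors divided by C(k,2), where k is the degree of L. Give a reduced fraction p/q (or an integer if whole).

0

L's neighbors: G and H (k = 2).
Possible neighbor pairs: C(2,2) = 1. Edges among them: none → e = 0.
Clustering(L) = 0/1.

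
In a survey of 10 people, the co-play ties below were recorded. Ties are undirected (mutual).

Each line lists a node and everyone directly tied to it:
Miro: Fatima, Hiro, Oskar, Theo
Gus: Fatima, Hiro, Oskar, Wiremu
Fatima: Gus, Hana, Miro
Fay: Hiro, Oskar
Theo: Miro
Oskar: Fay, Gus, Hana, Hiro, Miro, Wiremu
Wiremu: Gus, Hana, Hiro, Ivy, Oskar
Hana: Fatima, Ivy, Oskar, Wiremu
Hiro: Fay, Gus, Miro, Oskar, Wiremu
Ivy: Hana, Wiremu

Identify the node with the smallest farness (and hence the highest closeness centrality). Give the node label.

Farness (sum of distances to all others) for each node — Fatima:16, Fay:19, Gus:15, Hana:15, Hiro:13, Ivy:20, Miro:15, Oskar:12, Theo:23, Wiremu:14.
The smallest farness is 12, for Oskar, so Oskar has the highest closeness.

Oskar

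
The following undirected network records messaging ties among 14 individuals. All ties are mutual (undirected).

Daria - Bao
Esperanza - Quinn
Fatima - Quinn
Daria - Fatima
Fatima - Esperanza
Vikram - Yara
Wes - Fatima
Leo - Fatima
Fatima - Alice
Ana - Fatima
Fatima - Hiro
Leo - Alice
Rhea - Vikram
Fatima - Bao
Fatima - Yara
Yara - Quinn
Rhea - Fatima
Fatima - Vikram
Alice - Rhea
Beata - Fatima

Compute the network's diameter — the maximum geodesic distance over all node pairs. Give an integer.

Eccentricity of each node (its greatest distance to any other): Alice:2, Ana:2, Bao:2, Beata:2, Daria:2, Esperanza:2, Fatima:1, Hiro:2, Leo:2, Quinn:2, Rhea:2, Vikram:2, Wes:2, Yara:2.
The maximum eccentricity is 2, realized for instance by the pair Hiro–Quinn via Hiro – Fatima – Quinn. So the diameter is 2.

2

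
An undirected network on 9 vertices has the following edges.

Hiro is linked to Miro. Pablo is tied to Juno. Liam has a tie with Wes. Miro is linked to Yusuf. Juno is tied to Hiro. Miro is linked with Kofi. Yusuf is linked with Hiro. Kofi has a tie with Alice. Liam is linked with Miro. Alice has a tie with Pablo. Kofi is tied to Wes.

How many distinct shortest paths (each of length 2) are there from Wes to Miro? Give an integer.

The shortest distance is 2. The length-2 paths are: Wes–Liam–Miro; Wes–Kofi–Miro.
That gives 2 distinct shortest paths.

2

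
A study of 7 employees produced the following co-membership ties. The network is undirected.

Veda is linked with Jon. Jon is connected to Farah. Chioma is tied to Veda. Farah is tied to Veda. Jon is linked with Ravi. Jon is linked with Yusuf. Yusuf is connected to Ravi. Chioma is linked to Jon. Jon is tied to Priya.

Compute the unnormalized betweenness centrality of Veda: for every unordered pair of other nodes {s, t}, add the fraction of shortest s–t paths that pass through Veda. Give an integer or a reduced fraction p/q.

1/2

Pairs whose geodesics pass through Veda — Chioma–Farah: 1/2.
All other pairs contribute 0.
Summing the contributions gives betweenness(Veda) = 1/2.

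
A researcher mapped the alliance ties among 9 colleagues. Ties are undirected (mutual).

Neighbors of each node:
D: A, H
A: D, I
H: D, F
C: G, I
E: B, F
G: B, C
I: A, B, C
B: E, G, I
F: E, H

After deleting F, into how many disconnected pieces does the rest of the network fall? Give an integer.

F's neighbors (E and H) remain reachable from one another through other ties, so the rest of the network stays in one piece.

1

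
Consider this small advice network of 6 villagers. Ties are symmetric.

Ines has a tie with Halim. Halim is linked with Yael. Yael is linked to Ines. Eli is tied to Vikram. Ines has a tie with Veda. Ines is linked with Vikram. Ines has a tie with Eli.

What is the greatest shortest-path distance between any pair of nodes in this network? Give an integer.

2

Eccentricity of each node (its greatest distance to any other): Eli:2, Halim:2, Ines:1, Veda:2, Vikram:2, Yael:2.
The maximum eccentricity is 2, realized for instance by the pair Veda–Yael via Veda – Ines – Yael. So the diameter is 2.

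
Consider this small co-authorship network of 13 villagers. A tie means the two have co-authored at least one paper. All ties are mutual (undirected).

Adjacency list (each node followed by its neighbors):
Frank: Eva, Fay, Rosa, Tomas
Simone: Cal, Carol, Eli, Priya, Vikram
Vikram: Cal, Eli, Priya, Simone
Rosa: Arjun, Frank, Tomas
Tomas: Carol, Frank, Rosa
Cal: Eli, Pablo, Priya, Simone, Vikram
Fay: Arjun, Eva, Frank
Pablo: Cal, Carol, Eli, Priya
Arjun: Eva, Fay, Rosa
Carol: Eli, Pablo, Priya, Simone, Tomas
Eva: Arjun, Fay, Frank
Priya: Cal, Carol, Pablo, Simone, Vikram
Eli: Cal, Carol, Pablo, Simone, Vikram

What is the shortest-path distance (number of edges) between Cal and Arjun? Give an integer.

One shortest route is Cal – Simone – Carol – Tomas – Rosa – Arjun, which uses 5 edges, and at distance 4 from Cal we only reach {Frank, Rosa}, which does not include Arjun. So d(Cal,Arjun) = 5.

5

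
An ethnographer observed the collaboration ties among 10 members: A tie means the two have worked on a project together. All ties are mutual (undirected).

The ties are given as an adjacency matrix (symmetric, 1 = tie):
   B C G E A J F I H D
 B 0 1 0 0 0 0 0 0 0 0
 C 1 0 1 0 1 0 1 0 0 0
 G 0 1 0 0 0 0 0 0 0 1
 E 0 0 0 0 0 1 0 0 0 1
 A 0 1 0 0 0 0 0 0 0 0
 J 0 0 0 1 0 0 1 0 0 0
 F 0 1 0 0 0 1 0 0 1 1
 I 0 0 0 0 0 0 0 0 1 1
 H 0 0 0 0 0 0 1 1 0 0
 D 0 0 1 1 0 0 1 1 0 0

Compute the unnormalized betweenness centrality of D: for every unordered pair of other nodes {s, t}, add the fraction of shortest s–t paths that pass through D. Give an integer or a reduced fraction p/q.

Pairs whose geodesics pass through D — B–E: 2/3; B–I: 2/3; C–E: 2/3; C–I: 2/3; G–E: 1; G–J: 2/3; G–F: 1/2; G–I: 1; G–H: 2/3; E–A: 2/3; E–F: 1/2; E–I: 1; E–H: 2/3; A–I: 2/3 … (+2 more pairs).
All other pairs contribute 0.
Summing the contributions gives betweenness(D) = 67/6.

67/6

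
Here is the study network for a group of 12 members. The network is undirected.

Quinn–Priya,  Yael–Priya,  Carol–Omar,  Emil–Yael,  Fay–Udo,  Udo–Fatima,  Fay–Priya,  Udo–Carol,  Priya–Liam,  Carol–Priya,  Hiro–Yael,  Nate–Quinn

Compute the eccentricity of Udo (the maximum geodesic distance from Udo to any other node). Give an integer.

4

Distances from Udo: Carol:1, Emil:4, Fatima:1, Fay:1, Hiro:4, Liam:3, Nate:4, Omar:2, Priya:2, Quinn:3, Yael:3.
The largest is 4 (to Emil, Hiro, and Nate), so the eccentricity of Udo is 4.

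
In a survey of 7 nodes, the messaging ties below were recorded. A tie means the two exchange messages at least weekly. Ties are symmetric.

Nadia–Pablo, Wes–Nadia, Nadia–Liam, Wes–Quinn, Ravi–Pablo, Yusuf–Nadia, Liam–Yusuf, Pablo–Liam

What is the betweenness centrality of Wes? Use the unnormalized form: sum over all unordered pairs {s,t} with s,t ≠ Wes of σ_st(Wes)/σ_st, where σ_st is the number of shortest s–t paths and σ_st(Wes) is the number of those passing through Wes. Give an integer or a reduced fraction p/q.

5

Pairs whose geodesics pass through Wes — Quinn–Yusuf: 1; Quinn–Ravi: 1; Quinn–Liam: 1; Quinn–Pablo: 1; Quinn–Nadia: 1.
All other pairs contribute 0.
Summing the contributions gives betweenness(Wes) = 5.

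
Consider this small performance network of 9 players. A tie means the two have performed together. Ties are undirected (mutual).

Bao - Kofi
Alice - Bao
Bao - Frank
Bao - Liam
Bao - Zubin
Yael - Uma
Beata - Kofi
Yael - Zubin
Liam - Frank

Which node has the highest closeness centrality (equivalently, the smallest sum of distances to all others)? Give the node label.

Bao

Farness (sum of distances to all others) for each node — Alice:19, Bao:12, Beata:24, Frank:18, Kofi:17, Liam:18, Uma:27, Yael:20, Zubin:15.
The smallest farness is 12, for Bao, so Bao has the highest closeness.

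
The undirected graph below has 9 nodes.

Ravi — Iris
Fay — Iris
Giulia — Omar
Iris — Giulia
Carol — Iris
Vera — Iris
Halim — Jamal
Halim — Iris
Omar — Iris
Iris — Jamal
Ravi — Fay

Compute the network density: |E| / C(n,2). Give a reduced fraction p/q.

There are 11 edges and 9 nodes, so the maximum possible is C(9,2) = 36.
Density = 11/36.

11/36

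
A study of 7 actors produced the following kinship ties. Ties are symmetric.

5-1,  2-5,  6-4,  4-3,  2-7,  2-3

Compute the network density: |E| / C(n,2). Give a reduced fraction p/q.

2/7

There are 6 edges and 7 nodes, so the maximum possible is C(7,2) = 21.
Density = 6/21 = 2/7.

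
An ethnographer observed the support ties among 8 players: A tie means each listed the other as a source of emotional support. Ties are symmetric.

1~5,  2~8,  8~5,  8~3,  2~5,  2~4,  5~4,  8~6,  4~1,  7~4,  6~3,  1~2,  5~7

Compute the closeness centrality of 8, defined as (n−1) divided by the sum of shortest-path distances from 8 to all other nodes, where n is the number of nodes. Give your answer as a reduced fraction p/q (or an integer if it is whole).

Distances from 8: 1:2, 2:1, 3:1, 4:2, 5:1, 6:1, 7:2. Sum = 10.
n = 8, so closeness = 7/10.

7/10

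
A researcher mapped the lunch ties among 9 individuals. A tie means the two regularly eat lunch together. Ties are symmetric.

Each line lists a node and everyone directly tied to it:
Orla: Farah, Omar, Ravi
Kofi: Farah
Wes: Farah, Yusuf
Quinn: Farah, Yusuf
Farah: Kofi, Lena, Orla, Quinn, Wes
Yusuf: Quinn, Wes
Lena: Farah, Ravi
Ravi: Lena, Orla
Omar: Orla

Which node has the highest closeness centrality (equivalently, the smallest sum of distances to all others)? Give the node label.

Farah

Farness (sum of distances to all others) for each node — Farah:11, Kofi:18, Lena:16, Omar:21, Orla:14, Quinn:16, Ravi:19, Wes:16, Yusuf:21.
The smallest farness is 11, for Farah, so Farah has the highest closeness.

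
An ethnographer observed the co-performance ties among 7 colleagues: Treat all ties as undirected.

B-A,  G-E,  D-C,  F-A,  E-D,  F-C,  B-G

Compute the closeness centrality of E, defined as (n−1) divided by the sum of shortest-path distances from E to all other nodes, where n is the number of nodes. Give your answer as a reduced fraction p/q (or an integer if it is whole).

Distances from E: A:3, B:2, C:2, D:1, F:3, G:1. Sum = 12.
n = 7, so closeness = 6/12 = 1/2.

1/2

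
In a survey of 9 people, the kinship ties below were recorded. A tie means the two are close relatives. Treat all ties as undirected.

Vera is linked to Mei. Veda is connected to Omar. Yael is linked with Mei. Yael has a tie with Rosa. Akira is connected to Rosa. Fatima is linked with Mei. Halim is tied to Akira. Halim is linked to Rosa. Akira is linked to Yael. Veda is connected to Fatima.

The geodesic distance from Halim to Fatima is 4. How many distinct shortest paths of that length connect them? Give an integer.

2

The shortest distance is 4. The length-4 paths are: Halim–Akira–Yael–Mei–Fatima; Halim–Rosa–Yael–Mei–Fatima.
That gives 2 distinct shortest paths.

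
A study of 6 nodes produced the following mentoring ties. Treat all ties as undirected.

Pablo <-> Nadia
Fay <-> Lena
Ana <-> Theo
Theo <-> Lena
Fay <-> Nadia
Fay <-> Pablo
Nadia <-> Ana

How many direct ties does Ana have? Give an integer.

Ana is directly tied to Nadia and Theo. That is 2 neighbors, so the degree of Ana is 2.

2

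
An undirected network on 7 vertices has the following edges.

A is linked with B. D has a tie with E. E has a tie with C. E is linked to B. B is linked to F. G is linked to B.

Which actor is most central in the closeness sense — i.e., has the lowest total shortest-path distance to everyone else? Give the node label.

B

Farness (sum of distances to all others) for each node — A:13, B:8, C:14, D:14, E:9, F:13, G:13.
The smallest farness is 8, for B, so B has the highest closeness.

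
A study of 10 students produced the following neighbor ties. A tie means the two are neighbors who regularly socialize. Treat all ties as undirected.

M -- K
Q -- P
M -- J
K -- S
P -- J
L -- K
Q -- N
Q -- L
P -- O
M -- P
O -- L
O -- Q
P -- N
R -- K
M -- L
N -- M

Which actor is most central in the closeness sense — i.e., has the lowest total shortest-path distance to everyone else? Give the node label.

Farness (sum of distances to all others) for each node — J:18, K:14, L:14, M:13, N:17, O:17, P:15, Q:16, R:22, S:22.
The smallest farness is 13, for M, so M has the highest closeness.

M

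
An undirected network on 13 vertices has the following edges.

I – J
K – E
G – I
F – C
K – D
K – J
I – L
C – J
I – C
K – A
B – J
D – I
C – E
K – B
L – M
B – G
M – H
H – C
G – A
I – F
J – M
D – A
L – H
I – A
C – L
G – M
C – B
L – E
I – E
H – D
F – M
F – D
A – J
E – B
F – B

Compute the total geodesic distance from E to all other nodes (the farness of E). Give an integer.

19

Distances from E: A:2, B:1, C:1, D:2, F:2, G:2, H:2, I:1, J:2, K:1, L:1, M:2.
Sum = 2 + 1 + 1 + 2 + 2 + 2 + 2 + 1 + 2 + 1 + 1 + 2 = 19.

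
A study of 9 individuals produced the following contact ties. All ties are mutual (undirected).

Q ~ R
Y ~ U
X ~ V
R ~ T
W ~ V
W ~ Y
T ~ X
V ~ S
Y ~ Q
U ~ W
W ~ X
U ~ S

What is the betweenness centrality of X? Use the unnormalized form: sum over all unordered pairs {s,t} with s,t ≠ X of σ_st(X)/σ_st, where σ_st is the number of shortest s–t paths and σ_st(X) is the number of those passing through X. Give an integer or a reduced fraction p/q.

13/2

Pairs whose geodesics pass through X — T–W: 1; T–V: 1; T–S: 1; T–U: 1; T–Y: 1/2; W–R: 1/2; V–R: 1; S–R: 1/2.
All other pairs contribute 0.
Summing the contributions gives betweenness(X) = 13/2.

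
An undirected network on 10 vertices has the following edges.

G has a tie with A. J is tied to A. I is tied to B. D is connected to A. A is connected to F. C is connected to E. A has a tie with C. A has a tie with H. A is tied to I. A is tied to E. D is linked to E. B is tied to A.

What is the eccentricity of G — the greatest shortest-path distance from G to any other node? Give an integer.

Distances from G: A:1, B:2, C:2, D:2, E:2, F:2, H:2, I:2, J:2.
The largest is 2 (to I, C, D, H, J, E, F, and B), so the eccentricity of G is 2.

2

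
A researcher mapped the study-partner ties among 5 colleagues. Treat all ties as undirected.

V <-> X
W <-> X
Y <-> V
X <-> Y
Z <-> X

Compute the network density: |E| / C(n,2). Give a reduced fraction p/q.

1/2

There are 5 edges and 5 nodes, so the maximum possible is C(5,2) = 10.
Density = 5/10 = 1/2.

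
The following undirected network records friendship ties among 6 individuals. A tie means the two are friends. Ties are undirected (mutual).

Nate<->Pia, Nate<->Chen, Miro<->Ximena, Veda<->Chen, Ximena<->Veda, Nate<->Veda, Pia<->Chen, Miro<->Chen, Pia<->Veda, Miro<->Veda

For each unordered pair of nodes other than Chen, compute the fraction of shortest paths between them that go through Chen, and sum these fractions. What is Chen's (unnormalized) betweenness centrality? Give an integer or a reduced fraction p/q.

1

Pairs whose geodesics pass through Chen — Pia–Miro: 1/2; Miro–Nate: 1/2.
All other pairs contribute 0.
Summing the contributions gives betweenness(Chen) = 1.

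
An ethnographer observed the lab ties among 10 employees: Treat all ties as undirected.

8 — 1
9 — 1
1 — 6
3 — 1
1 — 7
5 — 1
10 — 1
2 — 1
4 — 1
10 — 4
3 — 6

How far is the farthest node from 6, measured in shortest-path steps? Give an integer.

Distances from 6: 1:1, 2:2, 3:1, 4:2, 5:2, 7:2, 8:2, 9:2, 10:2.
The largest is 2 (to 8, 2, 5, 10, 9, 7, and 4), so the eccentricity of 6 is 2.

2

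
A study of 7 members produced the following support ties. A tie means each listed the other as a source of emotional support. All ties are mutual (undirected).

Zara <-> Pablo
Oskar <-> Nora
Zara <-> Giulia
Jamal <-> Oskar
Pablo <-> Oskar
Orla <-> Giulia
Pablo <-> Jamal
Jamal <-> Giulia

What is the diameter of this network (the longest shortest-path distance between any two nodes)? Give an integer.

Eccentricity of each node (its greatest distance to any other): Giulia:3, Jamal:2, Nora:4, Orla:4, Oskar:3, Pablo:3, Zara:3.
The maximum eccentricity is 4, realized for instance by the pair Orla–Nora via Orla – Giulia – Jamal – Oskar – Nora. So the diameter is 4.

4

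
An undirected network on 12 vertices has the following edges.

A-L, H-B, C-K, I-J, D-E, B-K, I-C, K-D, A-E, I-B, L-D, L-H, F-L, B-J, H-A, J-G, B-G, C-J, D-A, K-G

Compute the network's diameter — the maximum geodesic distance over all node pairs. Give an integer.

4

Eccentricity of each node (its greatest distance to any other): A:3, B:3, C:4, D:3, E:4, F:4, G:4, H:3, I:4, J:4, K:3, L:3.
The maximum eccentricity is 4, realized for instance by the pair G–F via G – K – D – L – F. So the diameter is 4.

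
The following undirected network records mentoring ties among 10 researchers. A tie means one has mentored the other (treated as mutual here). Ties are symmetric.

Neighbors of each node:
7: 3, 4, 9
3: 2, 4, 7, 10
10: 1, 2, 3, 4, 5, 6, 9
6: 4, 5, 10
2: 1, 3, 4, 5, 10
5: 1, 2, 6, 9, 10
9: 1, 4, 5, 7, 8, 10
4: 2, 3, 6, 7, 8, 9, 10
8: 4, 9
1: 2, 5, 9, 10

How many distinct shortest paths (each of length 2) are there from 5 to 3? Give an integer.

The shortest distance is 2. The length-2 paths are: 5–2–3; 5–10–3.
That gives 2 distinct shortest paths.

2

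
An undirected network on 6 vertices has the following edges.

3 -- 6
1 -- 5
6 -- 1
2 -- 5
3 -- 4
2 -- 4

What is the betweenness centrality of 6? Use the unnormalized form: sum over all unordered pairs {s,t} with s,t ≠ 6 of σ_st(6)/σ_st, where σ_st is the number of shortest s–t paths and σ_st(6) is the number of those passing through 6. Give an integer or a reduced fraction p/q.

Pairs whose geodesics pass through 6 — 1–4: 1/2; 1–3: 1; 5–3: 1/2.
All other pairs contribute 0.
Summing the contributions gives betweenness(6) = 2.

2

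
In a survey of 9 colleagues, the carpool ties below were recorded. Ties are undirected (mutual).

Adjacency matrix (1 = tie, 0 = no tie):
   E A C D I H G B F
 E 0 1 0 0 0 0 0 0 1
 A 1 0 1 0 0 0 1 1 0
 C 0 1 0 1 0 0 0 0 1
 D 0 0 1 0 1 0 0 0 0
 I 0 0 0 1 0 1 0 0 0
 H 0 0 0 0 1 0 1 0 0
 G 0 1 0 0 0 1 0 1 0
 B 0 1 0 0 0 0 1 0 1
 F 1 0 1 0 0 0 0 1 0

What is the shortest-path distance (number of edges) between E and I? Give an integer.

4

One shortest route is E – F – C – D – I, which uses 4 edges, and at distance 3 from E we only reach {D, H}, which does not include I. So d(E,I) = 4.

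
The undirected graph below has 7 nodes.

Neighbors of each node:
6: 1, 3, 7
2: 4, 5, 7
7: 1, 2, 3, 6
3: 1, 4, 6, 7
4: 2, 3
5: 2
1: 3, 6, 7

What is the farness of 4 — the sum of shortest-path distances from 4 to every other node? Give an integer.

Distances from 4: 1:2, 2:1, 3:1, 5:2, 6:2, 7:2.
Sum = 2 + 1 + 1 + 2 + 2 + 2 = 10.

10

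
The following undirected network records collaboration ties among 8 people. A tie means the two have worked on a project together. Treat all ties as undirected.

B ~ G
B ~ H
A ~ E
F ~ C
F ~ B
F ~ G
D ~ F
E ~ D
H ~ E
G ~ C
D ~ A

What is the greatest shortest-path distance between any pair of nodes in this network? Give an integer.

Eccentricity of each node (its greatest distance to any other): A:3, B:3, C:3, D:2, E:3, F:2, G:3, H:3.
The maximum eccentricity is 3, realized for instance by the pair H–C via H – B – F – C. So the diameter is 3.

3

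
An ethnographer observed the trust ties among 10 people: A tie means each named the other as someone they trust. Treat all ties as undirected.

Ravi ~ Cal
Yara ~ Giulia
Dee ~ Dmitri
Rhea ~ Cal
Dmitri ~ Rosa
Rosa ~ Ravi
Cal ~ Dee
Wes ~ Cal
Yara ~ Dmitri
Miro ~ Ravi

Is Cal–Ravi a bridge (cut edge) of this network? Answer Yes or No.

Even without that edge, Cal still reaches Ravi via Cal – Dee – Dmitri – Rosa – Ravi, so the network stays connected. Not a bridge.

No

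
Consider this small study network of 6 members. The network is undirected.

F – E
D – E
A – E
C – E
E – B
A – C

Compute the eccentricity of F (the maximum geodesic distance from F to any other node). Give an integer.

2

Distances from F: A:2, B:2, C:2, D:2, E:1.
The largest is 2 (to C, D, A, and B), so the eccentricity of F is 2.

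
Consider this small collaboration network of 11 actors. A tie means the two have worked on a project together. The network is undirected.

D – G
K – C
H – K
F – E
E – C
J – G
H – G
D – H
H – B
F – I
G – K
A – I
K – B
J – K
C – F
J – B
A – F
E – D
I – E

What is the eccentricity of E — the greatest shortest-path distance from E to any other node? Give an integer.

Distances from E: A:2, B:3, C:1, D:1, F:1, G:2, H:2, I:1, J:3, K:2.
The largest is 3 (to B and J), so the eccentricity of E is 3.

3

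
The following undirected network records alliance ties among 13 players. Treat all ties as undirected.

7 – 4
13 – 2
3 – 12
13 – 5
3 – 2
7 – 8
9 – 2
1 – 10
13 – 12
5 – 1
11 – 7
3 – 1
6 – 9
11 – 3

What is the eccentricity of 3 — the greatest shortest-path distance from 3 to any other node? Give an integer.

3

Distances from 3: 1:1, 2:1, 4:3, 5:2, 6:3, 7:2, 8:3, 9:2, 10:2, 11:1, 12:1, 13:2.
The largest is 3 (to 8, 4, and 6), so the eccentricity of 3 is 3.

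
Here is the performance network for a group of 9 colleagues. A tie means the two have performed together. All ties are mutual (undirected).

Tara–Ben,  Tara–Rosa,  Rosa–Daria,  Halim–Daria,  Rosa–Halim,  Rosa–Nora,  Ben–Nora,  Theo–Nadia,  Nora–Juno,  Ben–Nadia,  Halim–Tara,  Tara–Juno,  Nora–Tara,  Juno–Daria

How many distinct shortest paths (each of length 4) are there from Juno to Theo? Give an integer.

2

The shortest distance is 4. The length-4 paths are: Juno–Nora–Ben–Nadia–Theo; Juno–Tara–Ben–Nadia–Theo.
That gives 2 distinct shortest paths.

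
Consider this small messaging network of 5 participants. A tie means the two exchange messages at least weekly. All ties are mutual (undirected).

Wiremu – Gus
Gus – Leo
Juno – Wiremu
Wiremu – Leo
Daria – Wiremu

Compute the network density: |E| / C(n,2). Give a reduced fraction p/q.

1/2

There are 5 edges and 5 nodes, so the maximum possible is C(5,2) = 10.
Density = 5/10 = 1/2.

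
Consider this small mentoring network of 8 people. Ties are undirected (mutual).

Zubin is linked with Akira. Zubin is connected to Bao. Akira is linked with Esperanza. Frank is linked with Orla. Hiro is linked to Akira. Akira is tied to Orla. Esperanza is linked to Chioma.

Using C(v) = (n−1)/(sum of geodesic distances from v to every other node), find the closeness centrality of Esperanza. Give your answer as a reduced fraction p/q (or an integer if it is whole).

Distances from Esperanza: Akira:1, Bao:3, Chioma:1, Frank:3, Hiro:2, Orla:2, Zubin:2. Sum = 14.
n = 8, so closeness = 7/14 = 1/2.

1/2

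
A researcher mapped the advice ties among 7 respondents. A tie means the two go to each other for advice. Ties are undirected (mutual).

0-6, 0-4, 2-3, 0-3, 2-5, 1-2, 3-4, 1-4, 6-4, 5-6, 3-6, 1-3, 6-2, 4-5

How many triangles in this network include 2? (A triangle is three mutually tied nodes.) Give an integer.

2's neighbors: 1, 3, 5, and 6.
Neighbor pairs that are themselves tied: 2–1–3; 2–3–6; 2–5–6. Each forms one triangle with 2, for 3 in total.

3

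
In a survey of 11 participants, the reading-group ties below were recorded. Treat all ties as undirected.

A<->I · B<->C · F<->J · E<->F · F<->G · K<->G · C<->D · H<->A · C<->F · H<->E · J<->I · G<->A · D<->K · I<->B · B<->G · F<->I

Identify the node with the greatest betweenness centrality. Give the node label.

Unnormalized betweenness of each node: A:17/3, B:8/3, C:37/6, D:1, E:3, F:47/3, G:67/6, H:1, I:31/6, J:0, K:5/2.
F has the largest value, 47/3, making it the main broker — the node through which the most shortest paths run.

F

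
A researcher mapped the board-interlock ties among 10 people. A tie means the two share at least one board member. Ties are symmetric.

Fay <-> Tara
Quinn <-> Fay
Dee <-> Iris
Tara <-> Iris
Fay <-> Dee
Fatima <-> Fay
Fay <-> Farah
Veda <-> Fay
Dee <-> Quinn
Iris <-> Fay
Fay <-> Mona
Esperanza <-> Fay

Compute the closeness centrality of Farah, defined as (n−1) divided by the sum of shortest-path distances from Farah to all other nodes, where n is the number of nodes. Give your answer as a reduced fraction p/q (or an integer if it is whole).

9/17

Distances from Farah: Dee:2, Esperanza:2, Fatima:2, Fay:1, Iris:2, Mona:2, Quinn:2, Tara:2, Veda:2. Sum = 17.
n = 10, so closeness = 9/17.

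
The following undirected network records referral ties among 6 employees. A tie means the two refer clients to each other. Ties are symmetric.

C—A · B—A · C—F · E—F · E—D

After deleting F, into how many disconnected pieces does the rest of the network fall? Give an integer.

2

Without F, the remaining ties split the others into: {A, B, C}; {D, E}.
That's 2 separate components.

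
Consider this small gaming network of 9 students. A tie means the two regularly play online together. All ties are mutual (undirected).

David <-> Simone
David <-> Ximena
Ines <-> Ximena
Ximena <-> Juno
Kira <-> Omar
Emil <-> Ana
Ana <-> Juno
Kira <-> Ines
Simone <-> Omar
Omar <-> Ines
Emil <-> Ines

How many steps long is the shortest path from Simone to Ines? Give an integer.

2

One shortest route is Simone – Omar – Ines, which uses 2 edges, and Simone and Ines are not directly tied, so nothing shorter exists. So d(Simone,Ines) = 2.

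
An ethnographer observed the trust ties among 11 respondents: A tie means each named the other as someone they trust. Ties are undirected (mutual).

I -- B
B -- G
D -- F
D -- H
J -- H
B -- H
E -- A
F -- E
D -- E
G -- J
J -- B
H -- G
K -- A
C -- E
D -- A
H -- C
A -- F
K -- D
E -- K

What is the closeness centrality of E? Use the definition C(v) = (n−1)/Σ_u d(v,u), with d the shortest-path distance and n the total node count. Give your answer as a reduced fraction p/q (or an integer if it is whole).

Distances from E: A:1, B:3, C:1, D:1, F:1, G:3, H:2, I:4, J:3, K:1. Sum = 20.
n = 11, so closeness = 10/20 = 1/2.

1/2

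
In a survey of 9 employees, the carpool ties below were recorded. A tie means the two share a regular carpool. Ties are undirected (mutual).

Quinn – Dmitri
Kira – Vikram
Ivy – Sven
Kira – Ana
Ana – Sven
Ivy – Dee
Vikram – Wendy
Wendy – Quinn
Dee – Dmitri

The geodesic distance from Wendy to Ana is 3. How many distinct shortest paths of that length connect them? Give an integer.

1

The shortest distance is 3, and the only length-3 path is Wendy–Vikram–Kira–Ana. So there is exactly 1 shortest path.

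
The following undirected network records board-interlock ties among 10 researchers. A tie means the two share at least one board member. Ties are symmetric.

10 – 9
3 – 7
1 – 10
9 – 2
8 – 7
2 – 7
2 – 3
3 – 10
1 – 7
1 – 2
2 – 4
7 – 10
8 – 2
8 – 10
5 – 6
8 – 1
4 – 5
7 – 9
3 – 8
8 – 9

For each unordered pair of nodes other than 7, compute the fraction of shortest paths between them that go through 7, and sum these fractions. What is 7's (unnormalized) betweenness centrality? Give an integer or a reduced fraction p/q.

31/20

Pairs whose geodesics pass through 7 — 4–10: 1/5; 5–10: 1/5; 6–10: 1/5; 2–10: 1/5; 3–1: 1/4; 3–9: 1/4; 1–9: 1/4.
All other pairs contribute 0.
Summing the contributions gives betweenness(7) = 31/20.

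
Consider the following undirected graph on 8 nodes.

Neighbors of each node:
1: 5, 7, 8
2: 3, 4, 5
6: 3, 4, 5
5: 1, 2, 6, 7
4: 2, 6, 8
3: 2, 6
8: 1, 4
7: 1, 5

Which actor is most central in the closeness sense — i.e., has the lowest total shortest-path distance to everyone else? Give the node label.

Farness (sum of distances to all others) for each node — 1:12, 2:11, 3:15, 4:12, 5:10, 6:11, 7:14, 8:13.
The smallest farness is 10, for 5, so 5 has the highest closeness.

5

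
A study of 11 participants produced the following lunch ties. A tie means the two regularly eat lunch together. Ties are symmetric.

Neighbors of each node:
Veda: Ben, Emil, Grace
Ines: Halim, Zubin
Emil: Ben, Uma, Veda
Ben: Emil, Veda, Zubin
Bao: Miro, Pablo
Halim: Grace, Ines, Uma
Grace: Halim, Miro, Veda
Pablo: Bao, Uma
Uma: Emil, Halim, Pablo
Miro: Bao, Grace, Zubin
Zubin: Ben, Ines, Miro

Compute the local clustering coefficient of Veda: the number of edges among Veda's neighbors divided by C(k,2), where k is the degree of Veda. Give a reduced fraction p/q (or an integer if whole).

1/3

Veda's neighbors: Ben, Emil, and Grace (k = 3).
Possible neighbor pairs: C(3,2) = 3. Edges among them: Ben–Emil → e = 1.
Clustering(Veda) = 1/3.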